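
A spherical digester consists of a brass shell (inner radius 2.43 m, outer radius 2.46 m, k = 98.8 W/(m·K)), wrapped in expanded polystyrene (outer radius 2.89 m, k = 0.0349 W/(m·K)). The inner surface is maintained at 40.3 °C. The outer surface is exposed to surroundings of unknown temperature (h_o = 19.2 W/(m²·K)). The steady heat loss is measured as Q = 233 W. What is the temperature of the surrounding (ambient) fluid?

Sum the resistances:
  R_brass = (1/2.43 − 1/2.46)/(4πk) = 0.005019/(4π·98.8) = 4.042×10^-6 K/W
  R_expanded polystyrene = (1/2.46 − 1/2.89)/(4πk) = 0.06048/(4π·0.0349) = 0.1379 K/W
  R_conv,out = 1/(4πr²h) = 1/(4π·2.89²·19.2) = 4.962×10^-4 K/W
ΣR = 0.1384 K/W
ΔT = Q·ΣR = 233 × 0.1384 = 32.25 K
Heat flows outward, so T_out = T_in − ΔT = 40.3 − 32.25 = 8.05 °C

T_out = 8.05 °C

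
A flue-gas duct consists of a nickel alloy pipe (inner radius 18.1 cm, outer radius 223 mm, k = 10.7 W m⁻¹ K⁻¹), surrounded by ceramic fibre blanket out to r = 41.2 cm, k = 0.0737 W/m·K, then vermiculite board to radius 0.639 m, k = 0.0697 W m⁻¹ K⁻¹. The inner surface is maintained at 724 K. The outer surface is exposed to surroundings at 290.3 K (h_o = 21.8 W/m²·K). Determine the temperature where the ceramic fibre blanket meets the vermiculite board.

Resistance network (inner→outer):
  R'_nickel alloy = ln(0.223/0.181)/(2πk) = 0.2087/(2π·10.7) = 0.003104 m·K/W
  R'_ceramic fibre blanket = ln(0.412/0.223)/(2πk) = 0.6139/(2π·0.0737) = 1.326 m·K/W
  R'_vermiculite board = ln(0.639/0.412)/(2πk) = 0.4389/(2π·0.0697) = 1.002 m·K/W
  R'_conv,out = 1/(2πr h) = 1/(2π·0.639·21.8) = 0.01143 m·K/W
ΣR = 0.003104 + 1.326 + 1.002 + 0.01143 = 2.343 m·K/W
Q' = ΔT/ΣR = (724 K − 290.3 K)/2.343 = 185.1 W/m
From the inner boundary to the ceramic fibre blanket/vermiculite board interface, ΣR_partial = 1.329 m·K/W.
T_interface = T_in − Q'·ΣR_partial = 724 K − (185.1)(1.329) = 478 K

T = 478 K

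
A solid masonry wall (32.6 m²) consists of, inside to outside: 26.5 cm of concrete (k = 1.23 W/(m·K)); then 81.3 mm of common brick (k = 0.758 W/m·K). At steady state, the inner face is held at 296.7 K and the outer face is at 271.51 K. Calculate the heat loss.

Q = 2540 W

Treat each layer as a resistance in series:
  R_concrete = L/(kA) = 0.265/(1.23·32.6) = 0.006609 K/W
  R_common brick = L/(kA) = 0.0813/(0.758·32.6) = 0.003290 K/W
ΣR = 0.006609 + 0.003290 = 0.009899 K/W
Q = ΔT/ΣR = (296.7 K − 271.51 K)/0.009899 = 2540 W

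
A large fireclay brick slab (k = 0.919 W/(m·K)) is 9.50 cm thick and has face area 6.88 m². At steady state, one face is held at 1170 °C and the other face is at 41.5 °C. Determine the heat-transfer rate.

Q = 75100 W

Q = kA·ΔT/L = 0.919 × 6.88 × |1170 °C − 41.5 °C| / 0.0950 = 75100 W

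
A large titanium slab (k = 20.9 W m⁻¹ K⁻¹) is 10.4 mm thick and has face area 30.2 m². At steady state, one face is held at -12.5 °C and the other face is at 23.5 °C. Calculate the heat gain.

Q = kA·ΔT/L = 20.9 × 30.2 × |-12.5 °C − 23.5 °C| / 0.0104 = 2.18×10^6 W

Q = 2.18×10^6 W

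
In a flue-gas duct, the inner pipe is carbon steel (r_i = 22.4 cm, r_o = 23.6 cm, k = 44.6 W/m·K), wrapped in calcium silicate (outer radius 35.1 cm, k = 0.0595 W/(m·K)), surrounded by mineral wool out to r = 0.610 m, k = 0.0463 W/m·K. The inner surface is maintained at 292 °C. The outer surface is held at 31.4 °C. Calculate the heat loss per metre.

Series thermal resistances, inner to outer:
  R'_carbon steel = ln(0.236/0.224)/(2πk) = 0.05219/(2π·44.6) = 1.862×10^-4 m·K/W
  R'_calcium silicate = ln(0.351/0.236)/(2πk) = 0.3970/(2π·0.0595) = 1.062 m·K/W
  R'_mineral wool = ln(0.610/0.351)/(2πk) = 0.5527/(2π·0.0463) = 1.900 m·K/W
ΣR = 1.862×10^-4 + 1.062 + 1.900 = 2.962 m·K/W
Q' = ΔT/ΣR = (292 °C − 31.4 °C)/2.962 = 88.0 W/m

Q' = 88.0 W/m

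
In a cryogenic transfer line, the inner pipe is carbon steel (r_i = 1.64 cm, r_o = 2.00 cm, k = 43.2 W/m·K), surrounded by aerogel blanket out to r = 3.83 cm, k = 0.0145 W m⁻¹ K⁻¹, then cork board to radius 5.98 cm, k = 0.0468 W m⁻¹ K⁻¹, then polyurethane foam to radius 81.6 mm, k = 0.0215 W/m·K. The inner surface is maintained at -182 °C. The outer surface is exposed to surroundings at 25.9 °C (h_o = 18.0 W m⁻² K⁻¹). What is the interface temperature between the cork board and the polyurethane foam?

Series thermal resistances, inner to outer:
  R'_carbon steel = ln(0.0200/0.0164)/(2πk) = 0.1985/(2π·43.2) = 7.311×10^-4 m·K/W
  R'_aerogel blanket = ln(0.0383/0.0200)/(2πk) = 0.6497/(2π·0.0145) = 7.131 m·K/W
  R'_cork board = ln(0.0598/0.0383)/(2πk) = 0.4456/(2π·0.0468) = 1.515 m·K/W
  R'_polyurethane foam = ln(0.0816/0.0598)/(2πk) = 0.3108/(2π·0.0215) = 2.301 m·K/W
  R'_conv,out = 1/(2πr h) = 1/(2π·0.0816·18.0) = 0.1084 m·K/W
ΣR = 7.311×10^-4 + 7.131 + 1.515 + 2.301 + 0.1084 = 11.06 m·K/W
Q' = ΔT/ΣR = (-182 °C − 25.9 °C)/11.06 = -18.80 W/m
From the inner boundary to the cork board/polyurethane foam interface, ΣR_partial = 8.647 m·K/W.
T_interface = T_in − Q'·ΣR_partial = -182 °C − (-18.80)(8.647) = -19.4 °C

T = -19.4 °C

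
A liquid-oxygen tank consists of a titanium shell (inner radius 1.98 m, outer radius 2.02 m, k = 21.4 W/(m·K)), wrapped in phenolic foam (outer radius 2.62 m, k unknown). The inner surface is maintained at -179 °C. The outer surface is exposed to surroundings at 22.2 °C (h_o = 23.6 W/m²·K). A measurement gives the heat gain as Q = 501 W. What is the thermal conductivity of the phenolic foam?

k = 0.0225 W/m·K

ΣR = ΔT/Q = |-179 − 22.2|/501 = 0.4016 K/W
Known resistances:
  R_titanium = (1/1.98 − 1/2.02)/(4πk) = 0.01000/(4π·21.4) = 3.719×10^-5 K/W
  R_conv,out = 1/(4πr²h) = 1/(4π·2.62²·23.6) = 4.912×10^-4 K/W
R_phenolic foam = ΣR − ΣR_known = 0.4016 − 5.284×10^-4 = 0.4011 K/W
(1/r₁−1/r₂)/(4πk) = 0.4011 ⇒ k = 0.1134/(4π·0.4011) = 0.0225 W/m·K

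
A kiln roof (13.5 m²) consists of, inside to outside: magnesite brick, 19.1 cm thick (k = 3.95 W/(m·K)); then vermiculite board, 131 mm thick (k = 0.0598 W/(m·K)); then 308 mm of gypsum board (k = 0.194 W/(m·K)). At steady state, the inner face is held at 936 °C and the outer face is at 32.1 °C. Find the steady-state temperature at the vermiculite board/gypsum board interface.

T = 407 °C

Treat each layer as a resistance in series:
  R_magnesite brick = L/(kA) = 0.191/(3.95·13.5) = 0.003582 K/W
  R_vermiculite board = L/(kA) = 0.131/(0.0598·13.5) = 0.1623 K/W
  R_gypsum board = L/(kA) = 0.308/(0.194·13.5) = 0.1176 K/W
ΣR = 0.003582 + 0.1623 + 0.1176 = 0.2835 K/W
Q = ΔT/ΣR = (936 °C − 32.1 °C)/0.2835 = 3188 W
From the inner boundary to the vermiculite board/gypsum board interface, ΣR_partial = 0.1659 K/W.
T_interface = T_in − Q·ΣR_partial = 936 °C − (3188)(0.1659) = 407 °C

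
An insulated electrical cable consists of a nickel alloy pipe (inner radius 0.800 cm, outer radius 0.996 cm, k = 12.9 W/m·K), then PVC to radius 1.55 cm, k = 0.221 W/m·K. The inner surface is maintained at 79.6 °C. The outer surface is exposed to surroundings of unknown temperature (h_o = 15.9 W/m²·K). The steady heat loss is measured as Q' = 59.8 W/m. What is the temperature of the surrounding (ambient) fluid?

Series resistances:
  R'_nickel alloy = ln(0.00996/0.00800)/(2πk) = 0.2191/(2π·12.9) = 0.002704 m·K/W
  R'_PVC = ln(0.0155/0.00996)/(2πk) = 0.4423/(2π·0.221) = 0.3185 m·K/W
  R'_conv,out = 1/(2πr h) = 1/(2π·0.0155·15.9) = 0.6458 m·K/W
ΣR = 0.9670 m·K/W
ΔT = Q'·ΣR = 59.8 × 0.9670 = 57.83 K
Heat flows outward, so T_out = T_in − ΔT = 79.6 − 57.83 = 21.8 °C

T_out = 21.8 °C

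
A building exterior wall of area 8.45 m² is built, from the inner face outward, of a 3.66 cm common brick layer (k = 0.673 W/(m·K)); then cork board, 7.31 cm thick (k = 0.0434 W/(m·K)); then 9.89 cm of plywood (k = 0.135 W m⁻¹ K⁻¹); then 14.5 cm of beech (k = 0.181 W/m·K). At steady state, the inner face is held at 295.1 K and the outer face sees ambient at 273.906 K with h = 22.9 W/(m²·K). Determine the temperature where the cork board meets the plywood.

T = 284.0 K

Treat each layer as a resistance in series:
  R_common brick = L/(kA) = 0.0366/(0.673·8.45) = 0.006436 K/W
  R_cork board = L/(kA) = 0.0731/(0.0434·8.45) = 0.1993 K/W
  R_plywood = L/(kA) = 0.0989/(0.135·8.45) = 0.08670 K/W
  R_beech = L/(kA) = 0.145/(0.181·8.45) = 0.09481 K/W
  R_conv,out = 1/(hA) = 1/(22.9·8.45) = 0.005168 K/W
ΣR = 0.006436 + 0.1993 + 0.08670 + 0.09481 + 0.005168 = 0.3924 K/W
Q = ΔT/ΣR = (295.1 K − 273.906 K)/0.3924 = 54.01 W
From the inner boundary to the cork board/plywood interface, ΣR_partial = 0.2057 K/W.
T_interface = T_in − Q·ΣR_partial = 295.1 K − (54.01)(0.2057) = 284.0 K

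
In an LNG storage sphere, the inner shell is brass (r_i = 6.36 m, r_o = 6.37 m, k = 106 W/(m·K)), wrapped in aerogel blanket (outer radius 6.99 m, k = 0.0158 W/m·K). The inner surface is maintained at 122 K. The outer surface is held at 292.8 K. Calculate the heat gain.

Treat each layer as a resistance in series:
  R_brass = (1/6.36 − 1/6.37)/(4πk) = 2.468×10^-4/(4π·106) = 1.853×10^-7 K/W
  R_aerogel blanket = (1/6.37 − 1/6.99)/(4πk) = 0.01392/(4π·0.0158) = 0.07013 K/W
ΣR = 1.853×10^-7 + 0.07013 = 0.07013 K/W
Q = ΔT/ΣR = (122 K − 292.8 K)/0.07013 = -2440 W
(Negative Q ⇒ heat flows inward; heat gain = 2440 W.)

Q = 2440 W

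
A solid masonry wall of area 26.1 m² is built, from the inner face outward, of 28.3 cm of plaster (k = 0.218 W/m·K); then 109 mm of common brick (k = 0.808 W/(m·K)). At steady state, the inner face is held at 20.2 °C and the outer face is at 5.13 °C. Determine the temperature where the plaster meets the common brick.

Treat each layer as a resistance in series:
  R_plaster = L/(kA) = 0.283/(0.218·26.1) = 0.04974 K/W
  R_common brick = L/(kA) = 0.109/(0.808·26.1) = 0.005169 K/W
ΣR = 0.04974 + 0.005169 = 0.05491 K/W
Q = ΔT/ΣR = (20.2 °C − 5.13 °C)/0.05491 = 274.4 W
From the inner boundary to the plaster/common brick interface, ΣR_partial = 0.04974 K/W.
T_interface = T_in − Q·ΣR_partial = 20.2 °C − (274.4)(0.04974) = 6.55 °C

T = 6.55 °C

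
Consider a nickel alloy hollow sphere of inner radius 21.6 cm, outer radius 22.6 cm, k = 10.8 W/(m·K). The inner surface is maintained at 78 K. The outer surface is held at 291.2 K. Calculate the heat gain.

Q = 1.41×10^5 W

Q = 4πk·ΔT/(1/r₁ − 1/r₂) = 4π × 10.8 × 213.2 / (1/0.216 − 1/0.226) = 1.41×10^5 W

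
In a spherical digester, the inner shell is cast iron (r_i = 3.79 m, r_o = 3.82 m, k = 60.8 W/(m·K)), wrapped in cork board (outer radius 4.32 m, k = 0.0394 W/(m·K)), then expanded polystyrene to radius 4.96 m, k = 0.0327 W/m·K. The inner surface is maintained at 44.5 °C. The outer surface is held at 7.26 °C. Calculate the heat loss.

Q = 278 W

Resistance network (inner→outer):
  R_cast iron = (1/3.79 − 1/3.82)/(4πk) = 0.002072/(4π·60.8) = 2.712×10^-6 K/W
  R_cork board = (1/3.82 − 1/4.32)/(4πk) = 0.03030/(4π·0.0394) = 0.06120 K/W
  R_expanded polystyrene = (1/4.32 − 1/4.96)/(4πk) = 0.02987/(4π·0.0327) = 0.07269 K/W
ΣR = 2.712×10^-6 + 0.06120 + 0.07269 = 0.1339 K/W
Q = ΔT/ΣR = (44.5 °C − 7.26 °C)/0.1339 = 278 W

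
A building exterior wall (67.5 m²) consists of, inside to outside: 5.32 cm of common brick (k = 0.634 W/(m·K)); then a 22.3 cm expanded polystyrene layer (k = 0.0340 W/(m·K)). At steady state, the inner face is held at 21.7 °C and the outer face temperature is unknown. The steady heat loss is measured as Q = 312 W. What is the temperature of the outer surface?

Sum the resistances:
  R_common brick = L/(kA) = 0.0532/(0.634·67.5) = 0.001243 K/W
  R_expanded polystyrene = L/(kA) = 0.223/(0.0340·67.5) = 0.09717 K/W
ΣR = 0.09841 K/W
ΔT = Q·ΣR = 312 × 0.09841 = 30.70 K
Heat flows outward, so T_out = T_in − ΔT = 21.7 − 30.70 = -9.00 °C

T_out = -9.00 °C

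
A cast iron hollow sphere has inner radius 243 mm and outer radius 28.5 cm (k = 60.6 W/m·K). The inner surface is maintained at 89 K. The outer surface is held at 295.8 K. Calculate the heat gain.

Q = 4πk·ΔT/(1/r₁ − 1/r₂) = 4π × 60.6 × 206.8 / (1/0.243 − 1/0.285) = 2.60×10^5 W

Q = 260 kW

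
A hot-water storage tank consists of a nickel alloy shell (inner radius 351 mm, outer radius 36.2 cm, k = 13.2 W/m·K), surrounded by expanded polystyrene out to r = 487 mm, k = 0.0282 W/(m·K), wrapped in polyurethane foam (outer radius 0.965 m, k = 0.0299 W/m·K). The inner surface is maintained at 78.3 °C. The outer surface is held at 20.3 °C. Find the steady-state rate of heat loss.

Treat each layer as a resistance in series:
  R_nickel alloy = (1/0.351 − 1/0.362)/(4πk) = 0.08657/(4π·13.2) = 5.219×10^-4 K/W
  R_expanded polystyrene = (1/0.362 − 1/0.487)/(4πk) = 0.7090/(4π·0.0282) = 2.001 K/W
  R_polyurethane foam = (1/0.487 − 1/0.965)/(4πk) = 1.017/(4π·0.0299) = 2.707 K/W
ΣR = 5.219×10^-4 + 2.001 + 2.707 = 4.709 K/W
Q = ΔT/ΣR = (78.3 °C − 20.3 °C)/4.709 = 12.3 W

Q = 12.3 W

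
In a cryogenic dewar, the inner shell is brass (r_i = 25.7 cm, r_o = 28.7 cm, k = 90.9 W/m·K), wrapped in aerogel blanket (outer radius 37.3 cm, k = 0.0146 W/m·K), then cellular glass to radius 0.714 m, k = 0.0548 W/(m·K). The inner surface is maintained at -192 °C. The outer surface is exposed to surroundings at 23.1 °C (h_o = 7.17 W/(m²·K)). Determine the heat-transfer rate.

Q = 34.4 W

Resistance network (inner→outer):
  R_brass = (1/0.257 − 1/0.287)/(4πk) = 0.4067/(4π·90.9) = 3.561×10^-4 K/W
  R_aerogel blanket = (1/0.287 − 1/0.373)/(4πk) = 0.8034/(4π·0.0146) = 4.379 K/W
  R_cellular glass = (1/0.373 − 1/0.714)/(4πk) = 1.280/(4π·0.0548) = 1.859 K/W
  R_conv,out = 1/(4πr²h) = 1/(4π·0.714²·7.17) = 0.02177 K/W
ΣR = 3.561×10^-4 + 4.379 + 1.859 + 0.02177 = 6.260 K/W
Q = ΔT/ΣR = (-192 °C − 23.1 °C)/6.260 = -34.4 W
(Negative Q ⇒ heat flows inward; heat gain = 34.4 W.)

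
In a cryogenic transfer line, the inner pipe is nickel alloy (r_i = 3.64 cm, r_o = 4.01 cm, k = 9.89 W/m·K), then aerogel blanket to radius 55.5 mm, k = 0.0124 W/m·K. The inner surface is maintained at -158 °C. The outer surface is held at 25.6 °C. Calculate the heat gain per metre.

Treat each layer as a resistance in series:
  R'_nickel alloy = ln(0.0401/0.0364)/(2πk) = 0.09681/(2π·9.89) = 0.001558 m·K/W
  R'_aerogel blanket = ln(0.0555/0.0401)/(2πk) = 0.3250/(2π·0.0124) = 4.171 m·K/W
ΣR = 0.001558 + 4.171 = 4.173 m·K/W
Q' = ΔT/ΣR = (-158 °C − 25.6 °C)/4.173 = -44.0 W/m
(Negative Q' ⇒ heat flows inward; heat gain = 44.0 W/m.)

Q' = 44.0 W/m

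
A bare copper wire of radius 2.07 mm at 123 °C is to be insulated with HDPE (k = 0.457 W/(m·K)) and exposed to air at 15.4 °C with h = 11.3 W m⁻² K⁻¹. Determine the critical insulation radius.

r_cr = 4.04 cm

For a cylinder, r_cr = k_ins/h = 0.457/11.3 = 0.0404 m = 4.04 cm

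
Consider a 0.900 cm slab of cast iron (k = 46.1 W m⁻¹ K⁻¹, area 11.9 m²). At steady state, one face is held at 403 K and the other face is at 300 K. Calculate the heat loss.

Q = 6.28×10^6 W

Q = kA·ΔT/L = 46.1 × 11.9 × |403 K − 300 K| / 0.00900 = 6.28×10^6 W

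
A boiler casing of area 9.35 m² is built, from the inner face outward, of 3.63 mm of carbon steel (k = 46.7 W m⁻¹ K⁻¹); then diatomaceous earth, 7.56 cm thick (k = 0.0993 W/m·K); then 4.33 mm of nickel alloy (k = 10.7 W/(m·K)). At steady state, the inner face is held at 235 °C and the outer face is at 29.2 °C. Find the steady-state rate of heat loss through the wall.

Q = 2.53 kW

Resistance network (inner→outer):
  R_carbon steel = L/(kA) = 0.00363/(46.7·9.35) = 8.313×10^-6 K/W
  R_diatomaceous earth = L/(kA) = 0.0756/(0.0993·9.35) = 0.08143 K/W
  R_nickel alloy = L/(kA) = 0.00433/(10.7·9.35) = 4.328×10^-5 K/W
ΣR = 8.313×10^-6 + 0.08143 + 4.328×10^-5 = 0.08148 K/W
Q = ΔT/ΣR = (235 °C − 29.2 °C)/0.08148 = 2530 W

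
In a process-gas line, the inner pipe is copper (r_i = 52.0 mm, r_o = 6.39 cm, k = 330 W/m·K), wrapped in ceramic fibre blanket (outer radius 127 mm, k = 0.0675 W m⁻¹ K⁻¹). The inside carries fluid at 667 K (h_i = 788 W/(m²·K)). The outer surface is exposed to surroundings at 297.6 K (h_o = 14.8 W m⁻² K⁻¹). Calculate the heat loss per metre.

Resistance network (inner→outer):
  R'_conv,in = 1/(2πr h) = 1/(2π·0.0520·788) = 0.003884 m·K/W
  R'_copper = ln(0.0639/0.0520)/(2πk) = 0.2061/(2π·330) = 9.939×10^-5 m·K/W
  R'_ceramic fibre blanket = ln(0.127/0.0639)/(2πk) = 0.6869/(2π·0.0675) = 1.620 m·K/W
  R'_conv,out = 1/(2πr h) = 1/(2π·0.127·14.8) = 0.08467 m·K/W
ΣR = 0.003884 + 9.939×10^-5 + 1.620 + 0.08467 = 1.709 m·K/W
Q' = ΔT/ΣR = (667 K − 297.6 K)/1.709 = 216 W/m

Q' = 216 W/m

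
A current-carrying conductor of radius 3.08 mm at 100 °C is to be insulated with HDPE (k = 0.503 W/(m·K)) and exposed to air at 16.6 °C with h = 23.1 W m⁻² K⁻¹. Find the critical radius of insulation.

For a cylinder, r_cr = k_ins/h = 0.503/23.1 = 0.0218 m = 2.18 cm

r_cr = 2.18 cm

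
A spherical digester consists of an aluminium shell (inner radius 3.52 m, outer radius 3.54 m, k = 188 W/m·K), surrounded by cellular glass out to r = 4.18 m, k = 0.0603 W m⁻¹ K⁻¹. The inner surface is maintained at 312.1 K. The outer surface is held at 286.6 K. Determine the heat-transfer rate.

Q = 447 W

Series thermal resistances, inner to outer:
  R_aluminium = (1/3.52 − 1/3.54)/(4πk) = 0.001605/(4π·188) = 6.794×10^-7 K/W
  R_cellular glass = (1/3.54 − 1/4.18)/(4πk) = 0.04325/(4π·0.0603) = 0.05708 K/W
ΣR = 6.794×10^-7 + 0.05708 = 0.05708 K/W
Q = ΔT/ΣR = (312.1 K − 286.6 K)/0.05708 = 447 W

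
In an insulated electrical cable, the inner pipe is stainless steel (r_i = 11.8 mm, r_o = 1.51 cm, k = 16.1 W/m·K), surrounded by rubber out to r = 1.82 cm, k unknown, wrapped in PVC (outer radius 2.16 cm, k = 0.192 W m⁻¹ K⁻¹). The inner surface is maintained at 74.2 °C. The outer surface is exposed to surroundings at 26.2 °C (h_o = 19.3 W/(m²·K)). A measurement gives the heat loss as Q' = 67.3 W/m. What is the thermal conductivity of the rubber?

ΣR = ΔT/Q' = |74.2 − 26.2|/67.3 = 0.7132 m·K/W
Known resistances:
  R'_stainless steel = ln(0.0151/0.0118)/(2πk) = 0.2466/(2π·16.1) = 0.002438 m·K/W
  R'_PVC = ln(0.0216/0.0182)/(2πk) = 0.1713/(2π·0.192) = 0.1420 m·K/W
  R'_conv,out = 1/(2πr h) = 1/(2π·0.0216·19.3) = 0.3818 m·K/W
R_rubber = ΣR − ΣR_known = 0.7132 − 0.5262 = 0.1870 m·K/W
ln(r₂/r₁)/(2πk) = 0.1870 ⇒ k = 0.1867/(2π·0.1870) = 0.159 W/m·K

k = 0.159 W/m·K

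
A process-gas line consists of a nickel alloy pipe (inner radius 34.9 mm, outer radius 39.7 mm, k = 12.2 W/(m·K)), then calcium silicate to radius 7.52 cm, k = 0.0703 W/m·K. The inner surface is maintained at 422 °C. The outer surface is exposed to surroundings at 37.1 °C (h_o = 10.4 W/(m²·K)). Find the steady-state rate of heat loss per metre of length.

Series thermal resistances, inner to outer:
  R'_nickel alloy = ln(0.0397/0.0349)/(2πk) = 0.1289/(2π·12.2) = 0.001681 m·K/W
  R'_calcium silicate = ln(0.0752/0.0397)/(2πk) = 0.6388/(2π·0.0703) = 1.446 m·K/W
  R'_conv,out = 1/(2πr h) = 1/(2π·0.0752·10.4) = 0.2035 m·K/W
ΣR = 0.001681 + 1.446 + 0.2035 = 1.651 m·K/W
Q' = ΔT/ΣR = (422 °C − 37.1 °C)/1.651 = 233 W/m

Q' = 233 W/m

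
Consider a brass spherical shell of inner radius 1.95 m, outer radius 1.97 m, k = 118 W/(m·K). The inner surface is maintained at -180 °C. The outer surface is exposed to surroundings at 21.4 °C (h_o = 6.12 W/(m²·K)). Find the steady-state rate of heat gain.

Q = 60000 W

Series thermal resistances, inner to outer:
  R_brass = (1/1.95 − 1/1.97)/(4πk) = 0.005206/(4π·118) = 3.511×10^-6 K/W
  R_conv,out = 1/(4πr²h) = 1/(4π·1.97²·6.12) = 0.003350 K/W
ΣR = 3.511×10^-6 + 0.003350 = 0.003354 K/W
Q = ΔT/ΣR = (-180 °C − 21.4 °C)/0.003354 = -60000 W
(Negative Q ⇒ heat flows inward; heat gain = 60000 W.)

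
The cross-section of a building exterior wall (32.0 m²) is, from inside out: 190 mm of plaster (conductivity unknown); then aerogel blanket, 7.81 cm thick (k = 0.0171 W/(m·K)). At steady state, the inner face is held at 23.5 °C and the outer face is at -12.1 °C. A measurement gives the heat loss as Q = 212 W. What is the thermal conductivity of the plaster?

k = 0.236 W/m·K

ΣR = ΔT/Q = |23.5 − -12.1|/212 = 0.1679 K/W
Known resistances:
  R_aerogel blanket = L/(kA) = 0.0781/(0.0171·32.0) = 0.1427 K/W
R_plaster = ΣR − ΣR_known = 0.1679 − 0.1427 = 0.02520 K/W
L/(kA) = 0.02520 ⇒ k = 0.190/(0.02520·32.0) = 0.236 W/m·K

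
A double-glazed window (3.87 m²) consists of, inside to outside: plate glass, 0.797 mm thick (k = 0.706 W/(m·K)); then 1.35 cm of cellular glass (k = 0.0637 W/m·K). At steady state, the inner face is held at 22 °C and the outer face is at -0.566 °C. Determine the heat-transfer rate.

Q = 410 W

Series thermal resistances, inner to outer:
  R_plate glass = L/(kA) = 7.97×10^-4/(0.706·3.87) = 2.917×10^-4 K/W
  R_cellular glass = L/(kA) = 0.0135/(0.0637·3.87) = 0.05476 K/W
ΣR = 2.917×10^-4 + 0.05476 = 0.05505 K/W
Q = ΔT/ΣR = (22 °C − -0.566 °C)/0.05505 = 410 W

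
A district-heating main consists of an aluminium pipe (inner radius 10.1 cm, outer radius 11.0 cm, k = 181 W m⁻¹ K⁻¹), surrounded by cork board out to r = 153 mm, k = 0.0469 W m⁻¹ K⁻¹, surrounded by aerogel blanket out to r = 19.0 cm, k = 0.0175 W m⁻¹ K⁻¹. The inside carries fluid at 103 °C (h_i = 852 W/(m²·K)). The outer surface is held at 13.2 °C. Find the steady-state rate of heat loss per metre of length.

Resistance network (inner→outer):
  R'_conv,in = 1/(2πr h) = 1/(2π·0.101·852) = 0.001850 m·K/W
  R'_aluminium = ln(0.110/0.101)/(2πk) = 0.08536/(2π·181) = 7.506×10^-5 m·K/W
  R'_cork board = ln(0.153/0.110)/(2πk) = 0.3300/(2π·0.0469) = 1.120 m·K/W
  R'_aerogel blanket = ln(0.190/0.153)/(2πk) = 0.2166/(2π·0.0175) = 1.970 m·K/W
ΣR = 0.001850 + 7.506×10^-5 + 1.120 + 1.970 = 3.092 m·K/W
Q' = ΔT/ΣR = (103 °C − 13.2 °C)/3.092 = 29.0 W/m

Q' = 29.0 W/m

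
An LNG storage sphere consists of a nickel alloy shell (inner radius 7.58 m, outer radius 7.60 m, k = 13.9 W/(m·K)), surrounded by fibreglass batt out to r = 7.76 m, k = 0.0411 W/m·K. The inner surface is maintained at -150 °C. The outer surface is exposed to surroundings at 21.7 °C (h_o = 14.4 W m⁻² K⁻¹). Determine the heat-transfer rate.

Resistance network (inner→outer):
  R_nickel alloy = (1/7.58 − 1/7.60)/(4πk) = 3.472×10^-4/(4π·13.9) = 1.988×10^-6 K/W
  R_fibreglass batt = (1/7.60 − 1/7.76)/(4πk) = 0.002713/(4π·0.0411) = 0.005253 K/W
  R_conv,out = 1/(4πr²h) = 1/(4π·7.76²·14.4) = 9.177×10^-5 K/W
ΣR = 1.988×10^-6 + 0.005253 + 9.177×10^-5 = 0.005347 K/W
Q = ΔT/ΣR = (-150 °C − 21.7 °C)/0.005347 = -32100 W
(Negative Q ⇒ heat flows inward; heat gain = 32100 W.)

Q = 32100 W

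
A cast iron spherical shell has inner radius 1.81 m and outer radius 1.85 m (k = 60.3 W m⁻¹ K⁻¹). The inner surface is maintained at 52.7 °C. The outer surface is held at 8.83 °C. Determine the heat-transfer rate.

Q = 2780 kW

Q = 4πk·ΔT/(1/r₁ − 1/r₂) = 4π × 60.3 × 43.87 / (1/1.81 − 1/1.85) = 2.78×10^6 W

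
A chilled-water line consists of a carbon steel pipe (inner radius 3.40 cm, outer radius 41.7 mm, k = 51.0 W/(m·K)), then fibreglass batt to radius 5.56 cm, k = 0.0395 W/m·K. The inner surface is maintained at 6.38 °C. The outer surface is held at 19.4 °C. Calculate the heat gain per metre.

Q' = 11.2 W/m

Treat each layer as a resistance in series:
  R'_carbon steel = ln(0.0417/0.0340)/(2πk) = 0.2041/(2π·51.0) = 6.371×10^-4 m·K/W
  R'_fibreglass batt = ln(0.0556/0.0417)/(2πk) = 0.2877/(2π·0.0395) = 1.159 m·K/W
ΣR = 6.371×10^-4 + 1.159 = 1.160 m·K/W
Q' = ΔT/ΣR = (6.38 °C − 19.4 °C)/1.160 = -11.2 W/m
(Negative Q' ⇒ heat flows inward; heat gain = 11.2 W/m.)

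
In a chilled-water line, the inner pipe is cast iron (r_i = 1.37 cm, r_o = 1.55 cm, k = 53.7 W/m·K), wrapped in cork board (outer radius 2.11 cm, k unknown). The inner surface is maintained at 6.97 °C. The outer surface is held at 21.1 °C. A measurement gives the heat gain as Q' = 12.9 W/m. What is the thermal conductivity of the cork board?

k = 0.0448 W/m·K

ΣR = ΔT/Q' = |6.97 − 21.1|/12.9 = 1.095 m·K/W
Known resistances:
  R'_cast iron = ln(0.0155/0.0137)/(2πk) = 0.1234/(2π·53.7) = 3.659×10^-4 m·K/W
R_cork board = ΣR − ΣR_known = 1.095 − 3.659×10^-4 = 1.095 m·K/W
ln(r₂/r₁)/(2πk) = 1.095 ⇒ k = 0.3084/(2π·1.095) = 0.0448 W/m·K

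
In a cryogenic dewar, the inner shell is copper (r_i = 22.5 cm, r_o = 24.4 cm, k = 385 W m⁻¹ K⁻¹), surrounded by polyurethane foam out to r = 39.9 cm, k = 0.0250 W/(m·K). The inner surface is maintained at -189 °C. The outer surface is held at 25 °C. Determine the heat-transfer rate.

Q = 42.2 W

Series thermal resistances, inner to outer:
  R_copper = (1/0.225 − 1/0.244)/(4πk) = 0.3461/(4π·385) = 7.153×10^-5 K/W
  R_polyurethane foam = (1/0.244 − 1/0.399)/(4πk) = 1.592/(4π·0.0250) = 5.068 K/W
ΣR = 7.153×10^-5 + 5.068 = 5.068 K/W
Q = ΔT/ΣR = (-189 °C − 25 °C)/5.068 = -42.2 W
(Negative Q ⇒ heat flows inward; heat gain = 42.2 W.)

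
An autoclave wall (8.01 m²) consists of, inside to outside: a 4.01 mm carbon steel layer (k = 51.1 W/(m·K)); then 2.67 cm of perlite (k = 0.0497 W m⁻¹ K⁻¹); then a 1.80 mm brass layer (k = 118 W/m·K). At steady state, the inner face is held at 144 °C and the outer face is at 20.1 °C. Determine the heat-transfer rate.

Q = 1850 W

Resistance network (inner→outer):
  R_carbon steel = L/(kA) = 0.00401/(51.1·8.01) = 9.797×10^-6 K/W
  R_perlite = L/(kA) = 0.0267/(0.0497·8.01) = 0.06707 K/W
  R_brass = L/(kA) = 0.00180/(118·8.01) = 1.904×10^-6 K/W
ΣR = 9.797×10^-6 + 0.06707 + 1.904×10^-6 = 0.06708 K/W
Q = ΔT/ΣR = (144 °C − 20.1 °C)/0.06708 = 1850 W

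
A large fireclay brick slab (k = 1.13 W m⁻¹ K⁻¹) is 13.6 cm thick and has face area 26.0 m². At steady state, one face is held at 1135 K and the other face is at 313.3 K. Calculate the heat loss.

Q = 1.78×10^5 W

Q = kA·ΔT/L = 1.13 × 26.0 × |1135 K − 313.3 K| / 0.136 = 1.78×10^5 W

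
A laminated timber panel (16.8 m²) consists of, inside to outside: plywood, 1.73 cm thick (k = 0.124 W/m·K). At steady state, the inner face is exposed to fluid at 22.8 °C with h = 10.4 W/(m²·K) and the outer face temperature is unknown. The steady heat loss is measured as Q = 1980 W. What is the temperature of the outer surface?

T_out = -4.98 °C

Sum the resistances:
  R_conv,in = 1/(hA) = 1/(10.4·16.8) = 0.005723 K/W
  R_plywood = L/(kA) = 0.0173/(0.124·16.8) = 0.008305 K/W
ΣR = 0.01403 K/W
ΔT = Q·ΣR = 1980 × 0.01403 = 27.78 K
Heat flows outward, so T_out = T_in − ΔT = 22.8 − 27.78 = -4.98 °C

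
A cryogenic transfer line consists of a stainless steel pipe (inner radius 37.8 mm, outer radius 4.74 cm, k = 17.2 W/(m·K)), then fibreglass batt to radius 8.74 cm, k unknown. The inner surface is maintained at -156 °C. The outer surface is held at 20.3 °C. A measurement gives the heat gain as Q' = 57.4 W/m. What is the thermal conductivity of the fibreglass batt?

ΣR = ΔT/Q' = |-156 − 20.3|/57.4 = 3.071 m·K/W
Known resistances:
  R'_stainless steel = ln(0.0474/0.0378)/(2πk) = 0.2263/(2π·17.2) = 0.002094 m·K/W
R_fibreglass batt = ΣR − ΣR_known = 3.071 − 0.002094 = 3.069 m·K/W
ln(r₂/r₁)/(2πk) = 3.069 ⇒ k = 0.6119/(2π·3.069) = 0.0317 W/m·K

k = 0.0317 W/m·K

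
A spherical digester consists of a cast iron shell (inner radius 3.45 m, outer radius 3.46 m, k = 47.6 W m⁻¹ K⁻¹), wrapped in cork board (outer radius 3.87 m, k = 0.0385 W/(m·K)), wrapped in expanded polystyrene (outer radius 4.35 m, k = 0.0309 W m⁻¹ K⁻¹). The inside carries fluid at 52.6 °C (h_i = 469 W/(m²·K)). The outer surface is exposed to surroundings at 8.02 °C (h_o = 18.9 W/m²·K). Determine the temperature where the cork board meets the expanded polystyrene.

T = 32.0 °C

Treat each layer as a resistance in series:
  R_conv,in = 1/(4πr²h) = 1/(4π·3.45²·469) = 1.426×10^-5 K/W
  R_cast iron = (1/3.45 − 1/3.46)/(4πk) = 8.377×10^-4/(4π·47.6) = 1.401×10^-6 K/W
  R_cork board = (1/3.46 − 1/3.87)/(4πk) = 0.03062/(4π·0.0385) = 0.06329 K/W
  R_expanded polystyrene = (1/3.87 − 1/4.35)/(4πk) = 0.02851/(4π·0.0309) = 0.07343 K/W
  R_conv,out = 1/(4πr²h) = 1/(4π·4.35²·18.9) = 2.225×10^-4 K/W
ΣR = 1.426×10^-5 + 1.401×10^-6 + 0.06329 + 0.07343 + 2.225×10^-4 = 0.1370 K/W
Q = ΔT/ΣR = (52.6 °C − 8.02 °C)/0.1370 = 325.4 W
From the inner boundary to the cork board/expanded polystyrene interface, ΣR_partial = 0.06331 K/W.
T_interface = T_in − Q·ΣR_partial = 52.6 °C − (325.4)(0.06331) = 32.0 °C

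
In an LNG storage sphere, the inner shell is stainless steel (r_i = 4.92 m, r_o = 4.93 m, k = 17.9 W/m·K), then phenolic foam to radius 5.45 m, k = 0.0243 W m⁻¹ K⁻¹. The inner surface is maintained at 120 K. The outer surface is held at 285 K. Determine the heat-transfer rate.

Series thermal resistances, inner to outer:
  R_stainless steel = (1/4.92 − 1/4.93)/(4πk) = 4.123×10^-4/(4π·17.9) = 1.833×10^-6 K/W
  R_phenolic foam = (1/4.93 − 1/5.45)/(4πk) = 0.01935/(4π·0.0243) = 0.06338 K/W
ΣR = 1.833×10^-6 + 0.06338 = 0.06338 K/W
Q = ΔT/ΣR = (120 K − 285 K)/0.06338 = -2600 W
(Negative Q ⇒ heat flows inward; heat gain = 2600 W.)

Q = 2.60 kW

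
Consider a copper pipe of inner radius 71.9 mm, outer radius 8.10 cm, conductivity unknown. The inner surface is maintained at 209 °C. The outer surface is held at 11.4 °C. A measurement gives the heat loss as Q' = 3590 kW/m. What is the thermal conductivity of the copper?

ΣR = ΔT/Q' = |209 − 11.4|/3.59×10^6 = 5.504×10^-5 m·K/W
ln(r₂/r₁)/(2πk) = 5.504×10^-5 ⇒ k = 0.1192/(2π·5.504×10^-5) = 345 W/m·K

k = 345 W/m·K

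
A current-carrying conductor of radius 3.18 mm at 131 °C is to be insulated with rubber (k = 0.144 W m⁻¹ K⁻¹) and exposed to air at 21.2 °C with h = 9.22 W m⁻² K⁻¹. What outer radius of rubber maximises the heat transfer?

r_cr = 1.56 cm

For a cylinder, r_cr = k_ins/h = 0.144/9.22 = 0.0156 m = 1.56 cm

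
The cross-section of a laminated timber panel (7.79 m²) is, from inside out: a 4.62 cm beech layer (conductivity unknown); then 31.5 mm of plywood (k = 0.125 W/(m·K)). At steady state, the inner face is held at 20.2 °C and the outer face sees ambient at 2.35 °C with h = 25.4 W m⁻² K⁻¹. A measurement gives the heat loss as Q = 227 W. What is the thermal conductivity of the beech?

k = 0.144 W/m·K

ΣR = ΔT/Q = |20.2 − 2.35|/227 = 0.07863 K/W
Known resistances:
  R_plywood = L/(kA) = 0.0315/(0.125·7.79) = 0.03235 K/W
  R_conv,out = 1/(hA) = 1/(25.4·7.79) = 0.005054 K/W
R_beech = ΣR − ΣR_known = 0.07863 − 0.03740 = 0.04123 K/W
L/(kA) = 0.04123 ⇒ k = 0.0462/(0.04123·7.79) = 0.144 W/m·K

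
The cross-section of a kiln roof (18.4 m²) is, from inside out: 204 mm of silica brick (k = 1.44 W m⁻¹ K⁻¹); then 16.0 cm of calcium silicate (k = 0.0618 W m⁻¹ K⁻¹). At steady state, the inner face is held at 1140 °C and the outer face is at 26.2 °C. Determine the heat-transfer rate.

Q = 7.51 kW

Series thermal resistances, inner to outer:
  R_silica brick = L/(kA) = 0.204/(1.44·18.4) = 0.007699 K/W
  R_calcium silicate = L/(kA) = 0.160/(0.0618·18.4) = 0.1407 K/W
ΣR = 0.007699 + 0.1407 = 0.1484 K/W
Q = ΔT/ΣR = (1140 °C − 26.2 °C)/0.1484 = 7510 W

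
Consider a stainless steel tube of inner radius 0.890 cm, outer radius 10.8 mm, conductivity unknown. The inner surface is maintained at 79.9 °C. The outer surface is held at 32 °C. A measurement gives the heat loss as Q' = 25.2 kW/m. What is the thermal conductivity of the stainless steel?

k = 16.2 W/m·K

ΣR = ΔT/Q' = |79.9 − 32|/25200 = 0.001901 m·K/W
ln(r₂/r₁)/(2πk) = 0.001901 ⇒ k = 0.1935/(2π·0.001901) = 16.2 W/m·K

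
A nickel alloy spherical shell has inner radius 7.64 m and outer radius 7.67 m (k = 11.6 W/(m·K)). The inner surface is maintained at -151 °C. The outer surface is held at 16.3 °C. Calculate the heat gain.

Q = 47600 kW

Q = 4πk·ΔT/(1/r₁ − 1/r₂) = 4π × 11.6 × 167.3 / (1/7.64 − 1/7.67) = 4.76×10^7 W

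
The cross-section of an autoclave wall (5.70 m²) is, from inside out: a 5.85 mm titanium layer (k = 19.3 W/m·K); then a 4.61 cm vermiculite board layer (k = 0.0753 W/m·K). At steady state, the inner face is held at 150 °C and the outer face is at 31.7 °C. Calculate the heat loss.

Treat each layer as a resistance in series:
  R_titanium = L/(kA) = 0.00585/(19.3·5.70) = 5.318×10^-5 K/W
  R_vermiculite board = L/(kA) = 0.0461/(0.0753·5.70) = 0.1074 K/W
ΣR = 5.318×10^-5 + 0.1074 = 0.1075 K/W
Q = ΔT/ΣR = (150 °C − 31.7 °C)/0.1075 = 1100 W

Q = 1100 W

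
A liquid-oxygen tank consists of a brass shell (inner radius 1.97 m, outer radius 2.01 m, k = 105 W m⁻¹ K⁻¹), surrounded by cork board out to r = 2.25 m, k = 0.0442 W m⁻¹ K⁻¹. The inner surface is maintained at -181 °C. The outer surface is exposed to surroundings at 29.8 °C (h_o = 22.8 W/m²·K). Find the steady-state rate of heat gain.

Treat each layer as a resistance in series:
  R_brass = (1/1.97 − 1/2.01)/(4πk) = 0.01010/(4π·105) = 7.656×10^-6 K/W
  R_cork board = (1/2.01 − 1/2.25)/(4πk) = 0.05307/(4π·0.0442) = 0.09554 K/W
  R_conv,out = 1/(4πr²h) = 1/(4π·2.25²·22.8) = 6.894×10^-4 K/W
ΣR = 7.656×10^-6 + 0.09554 + 6.894×10^-4 = 0.09624 K/W
Q = ΔT/ΣR = (-181 °C − 29.8 °C)/0.09624 = -2190 W
(Negative Q ⇒ heat flows inward; heat gain = 2190 W.)

Q = 2190 W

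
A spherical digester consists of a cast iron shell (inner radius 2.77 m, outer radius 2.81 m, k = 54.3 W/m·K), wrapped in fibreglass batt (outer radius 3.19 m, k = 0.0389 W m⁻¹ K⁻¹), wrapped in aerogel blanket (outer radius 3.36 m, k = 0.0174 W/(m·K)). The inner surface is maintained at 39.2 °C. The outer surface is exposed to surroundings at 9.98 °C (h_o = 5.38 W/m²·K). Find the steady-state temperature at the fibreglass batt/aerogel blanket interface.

Resistance network (inner→outer):
  R_cast iron = (1/2.77 − 1/2.81)/(4πk) = 0.005139/(4π·54.3) = 7.531×10^-6 K/W
  R_fibreglass batt = (1/2.81 − 1/3.19)/(4πk) = 0.04239/(4π·0.0389) = 0.08672 K/W
  R_aerogel blanket = (1/3.19 − 1/3.36)/(4πk) = 0.01586/(4π·0.0174) = 0.07254 K/W
  R_conv,out = 1/(4πr²h) = 1/(4π·3.36²·5.38) = 0.001310 K/W
ΣR = 7.531×10^-6 + 0.08672 + 0.07254 + 0.001310 = 0.1606 K/W
Q = ΔT/ΣR = (39.2 °C − 9.98 °C)/0.1606 = 181.9 W
From the inner boundary to the fibreglass batt/aerogel blanket interface, ΣR_partial = 0.08673 K/W.
T_interface = T_in − Q·ΣR_partial = 39.2 °C − (181.9)(0.08673) = 23.4 °C

T = 23.4 °C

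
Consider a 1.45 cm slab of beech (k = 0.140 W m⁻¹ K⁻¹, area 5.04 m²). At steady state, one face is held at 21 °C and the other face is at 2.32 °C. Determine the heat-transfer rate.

Q = 909 W

Q = kA·ΔT/L = 0.140 × 5.04 × |21 °C − 2.32 °C| / 0.0145 = 909 W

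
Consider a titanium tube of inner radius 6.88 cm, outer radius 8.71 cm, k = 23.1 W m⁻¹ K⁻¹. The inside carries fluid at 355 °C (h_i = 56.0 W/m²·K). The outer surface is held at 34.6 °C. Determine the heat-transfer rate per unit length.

Q' = 7.46 kW/m

Resistance network (inner→outer):
  R'_conv,in = 1/(2πr h) = 1/(2π·0.0688·56.0) = 0.04131 m·K/W
  R'_titanium = ln(0.0871/0.0688)/(2πk) = 0.2359/(2π·23.1) = 0.001625 m·K/W
ΣR = 0.04131 + 0.001625 = 0.04294 m·K/W
Q' = ΔT/ΣR = (355 °C − 34.6 °C)/0.04294 = 7460 W/m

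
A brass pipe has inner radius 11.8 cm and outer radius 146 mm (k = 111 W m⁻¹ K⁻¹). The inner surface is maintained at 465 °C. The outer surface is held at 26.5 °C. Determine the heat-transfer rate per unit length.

Q' = 2πk·ΔT/ln(r₂/r₁) = 2π × 111 × 438.5 / ln(0.146/0.118) = 1.44×10^6 W/m

Q' = 1440 kW/m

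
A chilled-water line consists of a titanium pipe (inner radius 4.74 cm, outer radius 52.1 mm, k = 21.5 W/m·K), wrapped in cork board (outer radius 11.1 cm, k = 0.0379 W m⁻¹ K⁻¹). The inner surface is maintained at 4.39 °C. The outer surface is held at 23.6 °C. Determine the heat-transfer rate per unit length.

Q' = 6.05 W/m

Series thermal resistances, inner to outer:
  R'_titanium = ln(0.0521/0.0474)/(2πk) = 0.09454/(2π·21.5) = 6.999×10^-4 m·K/W
  R'_cork board = ln(0.111/0.0521)/(2πk) = 0.7564/(2π·0.0379) = 3.176 m·K/W
ΣR = 6.999×10^-4 + 3.176 = 3.177 m·K/W
Q' = ΔT/ΣR = (4.39 °C − 23.6 °C)/3.177 = -6.05 W/m
(Negative Q' ⇒ heat flows inward; heat gain = 6.05 W/m.)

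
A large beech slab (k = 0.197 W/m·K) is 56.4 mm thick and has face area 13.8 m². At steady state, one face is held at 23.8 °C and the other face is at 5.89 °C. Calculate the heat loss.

Q = 863 W

Q = kA·ΔT/L = 0.197 × 13.8 × |23.8 °C − 5.89 °C| / 0.0564 = 863 W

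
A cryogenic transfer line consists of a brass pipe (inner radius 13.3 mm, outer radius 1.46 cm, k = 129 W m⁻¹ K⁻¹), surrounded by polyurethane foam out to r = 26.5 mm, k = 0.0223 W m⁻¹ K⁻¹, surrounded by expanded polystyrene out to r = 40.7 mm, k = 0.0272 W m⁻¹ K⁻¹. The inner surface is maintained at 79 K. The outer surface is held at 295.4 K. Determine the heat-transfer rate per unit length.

Q' = 32.0 W/m

Series thermal resistances, inner to outer:
  R'_brass = ln(0.0146/0.0133)/(2πk) = 0.09326/(2π·129) = 1.151×10^-4 m·K/W
  R'_polyurethane foam = ln(0.0265/0.0146)/(2πk) = 0.5961/(2π·0.0223) = 4.255 m·K/W
  R'_expanded polystyrene = ln(0.0407/0.0265)/(2πk) = 0.4291/(2π·0.0272) = 2.511 m·K/W
ΣR = 1.151×10^-4 + 4.255 + 2.511 = 6.766 m·K/W
Q' = ΔT/ΣR = (79 K − 295.4 K)/6.766 = -32.0 W/m
(Negative Q' ⇒ heat flows inward; heat gain = 32.0 W/m.)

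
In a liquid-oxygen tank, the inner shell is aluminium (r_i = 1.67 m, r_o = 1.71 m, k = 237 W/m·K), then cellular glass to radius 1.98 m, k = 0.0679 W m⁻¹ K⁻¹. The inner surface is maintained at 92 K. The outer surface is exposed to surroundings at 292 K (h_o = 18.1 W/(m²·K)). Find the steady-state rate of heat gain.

Q = 2.11 kW

Series thermal resistances, inner to outer:
  R_aluminium = (1/1.67 − 1/1.71)/(4πk) = 0.01401/(4π·237) = 4.703×10^-6 K/W
  R_cellular glass = (1/1.71 − 1/1.98)/(4πk) = 0.07974/(4π·0.0679) = 0.09346 K/W
  R_conv,out = 1/(4πr²h) = 1/(4π·1.98²·18.1) = 0.001121 K/W
ΣR = 4.703×10^-6 + 0.09346 + 0.001121 = 0.09459 K/W
Q = ΔT/ΣR = (92 K − 292 K)/0.09459 = -2110 W
(Negative Q ⇒ heat flows inward; heat gain = 2110 W.)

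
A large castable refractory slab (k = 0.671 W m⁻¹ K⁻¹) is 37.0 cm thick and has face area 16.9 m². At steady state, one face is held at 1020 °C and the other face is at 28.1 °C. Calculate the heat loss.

Q = 30400 W

Q = kA·ΔT/L = 0.671 × 16.9 × |1020 °C − 28.1 °C| / 0.370 = 30400 W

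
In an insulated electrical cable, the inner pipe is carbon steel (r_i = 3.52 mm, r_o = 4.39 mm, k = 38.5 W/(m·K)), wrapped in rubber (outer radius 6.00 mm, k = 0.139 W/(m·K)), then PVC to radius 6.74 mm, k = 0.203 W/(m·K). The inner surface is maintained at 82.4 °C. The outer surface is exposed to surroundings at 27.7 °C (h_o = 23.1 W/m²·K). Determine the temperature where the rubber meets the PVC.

Series thermal resistances, inner to outer:
  R'_carbon steel = ln(0.00439/0.00352)/(2πk) = 0.2209/(2π·38.5) = 9.130×10^-4 m·K/W
  R'_rubber = ln(0.00600/0.00439)/(2πk) = 0.3124/(2π·0.139) = 0.3577 m·K/W
  R'_PVC = ln(0.00674/0.00600)/(2πk) = 0.1163/(2π·0.203) = 0.09118 m·K/W
  R'_conv,out = 1/(2πr h) = 1/(2π·0.00674·23.1) = 1.022 m·K/W
ΣR = 9.130×10^-4 + 0.3577 + 0.09118 + 1.022 = 1.472 m·K/W
Q' = ΔT/ΣR = (82.4 °C − 27.7 °C)/1.472 = 37.16 W/m
From the inner boundary to the rubber/PVC interface, ΣR_partial = 0.3586 m·K/W.
T_interface = T_in − Q'·ΣR_partial = 82.4 °C − (37.16)(0.3586) = 69.1 °C

T = 69.1 °C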